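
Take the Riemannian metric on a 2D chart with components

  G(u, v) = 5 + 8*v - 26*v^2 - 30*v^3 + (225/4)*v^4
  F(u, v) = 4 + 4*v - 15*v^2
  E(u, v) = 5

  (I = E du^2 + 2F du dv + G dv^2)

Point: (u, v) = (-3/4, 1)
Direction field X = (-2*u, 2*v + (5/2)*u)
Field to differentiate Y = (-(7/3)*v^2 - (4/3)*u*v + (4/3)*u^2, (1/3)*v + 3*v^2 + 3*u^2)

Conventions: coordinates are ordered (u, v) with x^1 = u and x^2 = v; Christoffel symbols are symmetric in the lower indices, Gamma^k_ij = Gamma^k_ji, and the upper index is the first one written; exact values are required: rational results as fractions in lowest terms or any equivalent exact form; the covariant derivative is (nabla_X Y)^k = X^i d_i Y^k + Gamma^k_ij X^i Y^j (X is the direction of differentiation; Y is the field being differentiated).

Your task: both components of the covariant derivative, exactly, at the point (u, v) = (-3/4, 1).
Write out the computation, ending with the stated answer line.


E = 5, F = -7, G = 53/4 at the point
E_u = 0, E_v = 0, F_u = 0, F_v = -26, G_u = 0, G_v = 91
EG - F^2 = 69/4;  g^inv = (4/69) * [[53/4, 7], [7, 5]]
first-kind symbols [ij,l] = (1/2)(d_i g_jl + d_j g_il - d_l g_ij): [uu,u] = E_u/2 = 0, [uu,v] = F_u - E_v/2 = 0, [uv,u] = E_v/2 = 0, [uv,v] = G_u/2 = 0, [vv,u] = F_v - G_u/2 = -26, [vv,v] = G_v/2 = 91/2
Gamma^u_ij = (G*[ij,u] - F*[ij,v])/(EG - F^2), Gamma^v_ij = (E*[ij,v] - F*[ij,u])/(EG - F^2)
Gamma_uuu = 0, Gamma_uuv = 0, Gamma_uvv = -104/69, Gamma_vuu = 0, Gamma_vuv = 0, Gamma_vvv = 182/69
X = (3/2, 1/8), Y = (-7/12, 241/48) at the point

Answer: (nabla_X Y)^u = -21211/3312, (nabla_X Y)^v = -57005/13248


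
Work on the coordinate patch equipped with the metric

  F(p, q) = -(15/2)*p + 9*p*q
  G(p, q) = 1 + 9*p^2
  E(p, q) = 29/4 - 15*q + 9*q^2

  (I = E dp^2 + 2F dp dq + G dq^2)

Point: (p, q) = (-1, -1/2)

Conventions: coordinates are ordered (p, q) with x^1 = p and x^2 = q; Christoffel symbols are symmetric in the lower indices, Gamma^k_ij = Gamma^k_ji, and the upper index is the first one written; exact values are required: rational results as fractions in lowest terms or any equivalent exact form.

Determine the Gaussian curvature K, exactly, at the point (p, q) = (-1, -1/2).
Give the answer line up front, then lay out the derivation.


Answer: K = -9/676

E = 17, F = 12, G = 10, EG - F^2 = 26 at the point
E_p = 0, E_q = -24, F_p = -12, F_q = -9, G_p = -18, G_q = 0
E_qq = 18, F_pq = 9, G_pp = 18
Using the Brioschi determinant formula for K from the metric derivatives:
M1 = [[-E_qq/2 + F_pq - G_pp/2, E_p/2, F_p - E_q/2], [F_q - G_p/2, E, F], [G_q/2, F, G]] = [[-9, 0, 0], [0, 17, 12], [0, 12, 10]]; det M1 = -234
M2 = [[0, E_q/2, G_p/2], [E_q/2, E, F], [G_p/2, F, G]] = [[0, -12, -9], [-12, 17, 12], [-9, 12, 10]]; det M2 = -225
det M1 - det M2 = -9; K = -9 / (26)^2 = -9/676


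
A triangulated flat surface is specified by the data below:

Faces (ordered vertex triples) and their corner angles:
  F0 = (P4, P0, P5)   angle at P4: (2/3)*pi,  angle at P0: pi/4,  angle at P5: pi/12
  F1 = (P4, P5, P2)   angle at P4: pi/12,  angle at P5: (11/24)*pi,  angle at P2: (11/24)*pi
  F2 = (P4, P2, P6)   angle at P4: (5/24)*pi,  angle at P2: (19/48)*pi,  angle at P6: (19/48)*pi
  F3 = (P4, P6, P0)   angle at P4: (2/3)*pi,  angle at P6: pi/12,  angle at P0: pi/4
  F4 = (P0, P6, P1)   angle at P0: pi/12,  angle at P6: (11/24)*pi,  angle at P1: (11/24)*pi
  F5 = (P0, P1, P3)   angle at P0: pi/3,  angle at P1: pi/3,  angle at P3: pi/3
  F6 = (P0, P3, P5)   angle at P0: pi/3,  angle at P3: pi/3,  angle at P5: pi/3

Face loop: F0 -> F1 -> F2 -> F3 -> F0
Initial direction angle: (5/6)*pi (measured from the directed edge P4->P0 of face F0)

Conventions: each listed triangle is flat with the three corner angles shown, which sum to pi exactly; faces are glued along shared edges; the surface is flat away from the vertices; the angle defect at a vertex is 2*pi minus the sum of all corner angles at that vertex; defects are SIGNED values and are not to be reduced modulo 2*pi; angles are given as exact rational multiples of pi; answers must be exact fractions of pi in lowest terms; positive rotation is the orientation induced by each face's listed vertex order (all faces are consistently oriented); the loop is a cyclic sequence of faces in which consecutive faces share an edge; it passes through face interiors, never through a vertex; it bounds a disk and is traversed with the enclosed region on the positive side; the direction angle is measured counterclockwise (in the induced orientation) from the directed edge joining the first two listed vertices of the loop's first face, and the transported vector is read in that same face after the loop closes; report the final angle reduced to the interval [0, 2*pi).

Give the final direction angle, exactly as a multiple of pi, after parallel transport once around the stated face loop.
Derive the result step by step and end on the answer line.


enclosed vertex P4: corner angles sum to (13/8)*pi, defect = 2*pi - (13/8)*pi = (3/8)*pi
transport around the loop rotates by the sum of enclosed defects; add to the initial angle mod 2*pi
final angle = (5/6)*pi + (3/8)*pi = (29/24)*pi (mod 2*pi)

Answer: final direction angle = (29/24)*pi


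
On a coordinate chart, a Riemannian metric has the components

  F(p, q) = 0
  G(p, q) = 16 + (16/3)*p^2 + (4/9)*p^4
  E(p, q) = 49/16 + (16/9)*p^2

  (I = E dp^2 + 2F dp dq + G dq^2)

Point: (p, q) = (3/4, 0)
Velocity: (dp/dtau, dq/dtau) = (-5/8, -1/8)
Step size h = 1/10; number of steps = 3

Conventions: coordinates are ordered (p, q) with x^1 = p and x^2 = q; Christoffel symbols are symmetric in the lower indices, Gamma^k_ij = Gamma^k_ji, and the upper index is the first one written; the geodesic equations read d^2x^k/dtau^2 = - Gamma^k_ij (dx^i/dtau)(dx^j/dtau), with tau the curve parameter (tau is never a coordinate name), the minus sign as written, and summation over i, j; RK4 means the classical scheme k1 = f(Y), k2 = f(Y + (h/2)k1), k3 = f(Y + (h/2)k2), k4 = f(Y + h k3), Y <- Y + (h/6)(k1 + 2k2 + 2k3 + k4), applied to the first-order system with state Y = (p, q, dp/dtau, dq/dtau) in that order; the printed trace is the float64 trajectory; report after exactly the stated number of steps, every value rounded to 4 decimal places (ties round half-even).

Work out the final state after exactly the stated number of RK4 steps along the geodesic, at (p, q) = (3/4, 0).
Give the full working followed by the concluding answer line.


f(Y) = (dp/dtau, dq/dtau, -Gamma^p_ij Y'^i Y'^j, -Gamma^q_ij Y'^i Y'^j) with the Gammas evaluated at the stage position; h = 0.100000; intermediate values shown to 6 dp
step 0: p = 0.7500, q = 0.0000, dp/dtau = -0.6250, dq/dtau = -0.1250
step 1:
  k1: at (p, q) = (0.750000, 0.000000), (dp/dtau, dq/dtau) = (-0.625000, -0.125000); Gamma_ppp = 0.328205, Gamma_ppq = 0.000000, Gamma_pqq = -1.076923, Gamma_qpp = 0.000000, Gamma_qpq = 0.228571, Gamma_qqq = 0.000000; k1 = (-0.625000, -0.125000, -0.111378, -0.035714)
  k2: at (p, q) = (0.718750, -0.006250), (dp/dtau, dq/dtau) = (-0.630569, -0.126786); Gamma_ppp = 0.320977, Gamma_ppq = 0.000000, Gamma_pqq = -1.045839, Gamma_qpp = 0.000000, Gamma_qpq = 0.220590, Gamma_qqq = 0.000000; k2 = (-0.630569, -0.126786, -0.110814, -0.035271)
  k3: at (p, q) = (0.718472, -0.006339), (dp/dtau, dq/dtau) = (-0.630541, -0.126764); Gamma_ppp = 0.320910, Gamma_ppq = 0.000000, Gamma_pqq = -1.045557, Gamma_qpp = 0.000000, Gamma_qpq = 0.220519, Gamma_qqq = 0.000000; k3 = (-0.630541, -0.126764, -0.110787, -0.035252)
  k4: at (p, q) = (0.686946, -0.012676), (dp/dtau, dq/dtau) = (-0.636079, -0.128525); Gamma_ppp = 0.313023, Gamma_ppq = 0.000000, Gamma_pqq = -1.012927, Gamma_qpp = 0.000000, Gamma_qpq = 0.212286, Gamma_qqq = 0.000000; k4 = (-0.636079, -0.128525, -0.109916, -0.034710)
  Y <- Y + (h/6)(k1 + 2k2 + 2k3 + k4): p = 0.6869, q = -0.0127, dp/dtau = -0.6361, dq/dtau = -0.1285
step 2:
  k1: at (p, q) = (0.686945, -0.012677), (dp/dtau, dq/dtau) = (-0.636075, -0.128525); Gamma_ppp = 0.313023, Gamma_ppq = 0.000000, Gamma_pqq = -1.012926, Gamma_qpp = 0.000000, Gamma_qpq = 0.212286, Gamma_qqq = 0.000000; k1 = (-0.636075, -0.128525, -0.109914, -0.034709)
  k2: at (p, q) = (0.655141, -0.019103), (dp/dtau, dq/dtau) = (-0.641571, -0.130260); Gamma_ppp = 0.304453, Gamma_ppq = 0.000000, Gamma_pqq = -0.978695, Gamma_qpp = 0.000000, Gamma_qpq = 0.203801, Gamma_qqq = 0.000000; k2 = (-0.641571, -0.130260, -0.108710, -0.034064)
  k3: at (p, q) = (0.654867, -0.019190), (dp/dtau, dq/dtau) = (-0.641510, -0.130228); Gamma_ppp = 0.304376, Gamma_ppq = 0.000000, Gamma_pqq = -0.978393, Gamma_qpp = 0.000000, Gamma_qpq = 0.203727, Gamma_qqq = 0.000000; k3 = (-0.641510, -0.130228, -0.108669, -0.034040)
  k4: at (p, q) = (0.622794, -0.025700), (dp/dtau, dq/dtau) = (-0.646942, -0.131928); Gamma_ppp = 0.295089, Gamma_ppq = 0.000000, Gamma_pqq = -0.942496, Gamma_qpp = 0.000000, Gamma_qpq = 0.194993, Gamma_qqq = 0.000000; k4 = (-0.646942, -0.131928, -0.107100, -0.033285)
  Y <- Y + (h/6)(k1 + 2k2 + 2k3 + k4): p = 0.6228, q = -0.0257, dp/dtau = -0.6469, dq/dtau = -0.1319
step 3:
  k1: at (p, q) = (0.622792, -0.025701), (dp/dtau, dq/dtau) = (-0.646938, -0.131928); Gamma_ppp = 0.295089, Gamma_ppq = 0.000000, Gamma_pqq = -0.942494, Gamma_qpp = 0.000000, Gamma_qpq = 0.194992, Gamma_qqq = 0.000000; k1 = (-0.646938, -0.131928, -0.107099, -0.033285)
  k2: at (p, q) = (0.590445, -0.032297), (dp/dtau, dq/dtau) = (-0.652293, -0.133592); Gamma_ppp = 0.285063, Gamma_ppq = 0.000000, Gamma_pqq = -0.904878, Gamma_qpp = 0.000000, Gamma_qpq = 0.186007, Gamma_qqq = 0.000000; k2 = (-0.652293, -0.133592, -0.105141, -0.032418)
  k3: at (p, q) = (0.590177, -0.032380), (dp/dtau, dq/dtau) = (-0.652195, -0.133549); Gamma_ppp = 0.284977, Gamma_ppq = 0.000000, Gamma_pqq = -0.904561, Gamma_qpp = 0.000000, Gamma_qpq = 0.185932, Gamma_qqq = 0.000000; k3 = (-0.652195, -0.133549, -0.105084, -0.032389)
  k4: at (p, q) = (0.557573, -0.039056), (dp/dtau, dq/dtau) = (-0.657446, -0.135167); Gamma_ppp = 0.274188, Gamma_ppq = 0.000000, Gamma_pqq = -0.865184, Gamma_qpp = 0.000000, Gamma_qpq = 0.176702, Gamma_qqq = 0.000000; k4 = (-0.657446, -0.135167, -0.102707, -0.031405)
  Y <- Y + (h/6)(k1 + 2k2 + 2k3 + k4): p = 0.5576, q = -0.0391, dp/dtau = -0.6574, dq/dtau = -0.1352

Answer: p = 0.5576, q = -0.0391, dp/dtau = -0.6574, dq/dtau = -0.1352


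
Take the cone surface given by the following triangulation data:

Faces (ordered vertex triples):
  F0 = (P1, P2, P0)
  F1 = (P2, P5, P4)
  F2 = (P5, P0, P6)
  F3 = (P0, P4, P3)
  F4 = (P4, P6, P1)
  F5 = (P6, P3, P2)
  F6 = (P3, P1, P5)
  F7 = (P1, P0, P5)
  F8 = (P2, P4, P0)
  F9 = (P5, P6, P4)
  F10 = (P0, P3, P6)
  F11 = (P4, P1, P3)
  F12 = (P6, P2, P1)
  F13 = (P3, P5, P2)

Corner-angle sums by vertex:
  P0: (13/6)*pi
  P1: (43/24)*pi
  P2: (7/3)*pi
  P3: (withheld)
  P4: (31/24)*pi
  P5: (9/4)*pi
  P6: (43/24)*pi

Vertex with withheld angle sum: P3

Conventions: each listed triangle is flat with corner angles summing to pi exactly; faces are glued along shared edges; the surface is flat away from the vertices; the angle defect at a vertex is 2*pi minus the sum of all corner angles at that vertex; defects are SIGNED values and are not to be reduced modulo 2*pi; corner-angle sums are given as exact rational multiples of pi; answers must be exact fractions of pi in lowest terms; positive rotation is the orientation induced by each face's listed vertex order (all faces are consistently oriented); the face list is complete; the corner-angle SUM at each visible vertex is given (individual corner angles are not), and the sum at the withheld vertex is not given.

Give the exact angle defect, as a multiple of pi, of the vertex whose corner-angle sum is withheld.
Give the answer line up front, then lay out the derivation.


Answer: defect(P3) = (-3/8)*pi

V = 7, E = 21, F = 14; chi = V - E + F = 0
Gauss-Bonnet: total defect = 2*pi*chi = 0; visible defects sum to (3/8)*pi


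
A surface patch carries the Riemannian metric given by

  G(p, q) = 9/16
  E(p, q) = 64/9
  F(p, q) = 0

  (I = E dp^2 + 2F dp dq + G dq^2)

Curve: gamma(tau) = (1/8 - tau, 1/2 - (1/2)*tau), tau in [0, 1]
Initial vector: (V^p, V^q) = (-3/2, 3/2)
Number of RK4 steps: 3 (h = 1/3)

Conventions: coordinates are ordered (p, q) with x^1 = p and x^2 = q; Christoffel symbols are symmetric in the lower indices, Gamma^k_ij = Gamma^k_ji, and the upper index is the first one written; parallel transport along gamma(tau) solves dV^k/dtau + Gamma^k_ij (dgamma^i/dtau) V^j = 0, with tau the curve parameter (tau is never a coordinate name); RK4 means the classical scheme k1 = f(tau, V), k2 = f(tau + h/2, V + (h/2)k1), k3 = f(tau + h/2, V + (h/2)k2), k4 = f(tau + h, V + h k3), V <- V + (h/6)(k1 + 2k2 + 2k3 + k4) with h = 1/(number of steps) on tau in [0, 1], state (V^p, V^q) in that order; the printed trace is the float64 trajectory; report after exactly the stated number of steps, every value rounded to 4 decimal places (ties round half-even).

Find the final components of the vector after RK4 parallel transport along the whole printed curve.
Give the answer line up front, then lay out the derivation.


Answer: V^p = -1.5000, V^q = 1.5000

gamma'(tau) = (-1, -1/2); f(tau, V)^k = -Gamma^k_ij(gamma(tau)) gamma'^i(tau) V^j; h = 1/3; intermediate values shown to 6 dp
curve data and Christoffel symbols at the stage parameters:
  tau = 0.000000: gamma = (0.125000, 0.500000), gamma' = (-1.000000, -0.500000); Gamma_ppp = 0.000000, Gamma_ppq = 0.000000, Gamma_pqq = 0.000000, Gamma_qpp = 0.000000, Gamma_qpq = 0.000000, Gamma_qqq = 0.000000
  tau = 0.166667: gamma = (-0.041667, 0.416667), gamma' = (-1.000000, -0.500000); Gamma_ppp = 0.000000, Gamma_ppq = 0.000000, Gamma_pqq = 0.000000, Gamma_qpp = 0.000000, Gamma_qpq = 0.000000, Gamma_qqq = 0.000000
  tau = 0.333333: gamma = (-0.208333, 0.333333), gamma' = (-1.000000, -0.500000); Gamma_ppp = 0.000000, Gamma_ppq = 0.000000, Gamma_pqq = 0.000000, Gamma_qpp = 0.000000, Gamma_qpq = 0.000000, Gamma_qqq = 0.000000
  tau = 0.500000: gamma = (-0.375000, 0.250000), gamma' = (-1.000000, -0.500000); Gamma_ppp = 0.000000, Gamma_ppq = 0.000000, Gamma_pqq = 0.000000, Gamma_qpp = 0.000000, Gamma_qpq = 0.000000, Gamma_qqq = 0.000000
  tau = 0.666667: gamma = (-0.541667, 0.166667), gamma' = (-1.000000, -0.500000); Gamma_ppp = 0.000000, Gamma_ppq = 0.000000, Gamma_pqq = 0.000000, Gamma_qpp = 0.000000, Gamma_qpq = 0.000000, Gamma_qqq = 0.000000
  tau = 0.833333: gamma = (-0.708333, 0.083333), gamma' = (-1.000000, -0.500000); Gamma_ppp = 0.000000, Gamma_ppq = 0.000000, Gamma_pqq = 0.000000, Gamma_qpp = 0.000000, Gamma_qpq = 0.000000, Gamma_qqq = 0.000000
  tau = 1.000000: gamma = (-0.875000, 0.000000), gamma' = (-1.000000, -0.500000); Gamma_ppp = 0.000000, Gamma_ppq = 0.000000, Gamma_pqq = 0.000000, Gamma_qpp = 0.000000, Gamma_qpq = 0.000000, Gamma_qqq = 0.000000
step 0: V^p = -1.5000, V^q = 1.5000
step 1: k1 = (0.000000, 0.000000), k2 = (0.000000, 0.000000), k3 = (0.000000, 0.000000), k4 = (0.000000, 0.000000); V <- V + (h/6)(k1 + 2k2 + 2k3 + k4): V^p = -1.5000, V^q = 1.5000
step 2: k1 = (0.000000, 0.000000), k2 = (0.000000, 0.000000), k3 = (0.000000, 0.000000), k4 = (0.000000, 0.000000); V <- V + (h/6)(k1 + 2k2 + 2k3 + k4): V^p = -1.5000, V^q = 1.5000
step 3: k1 = (0.000000, 0.000000), k2 = (0.000000, 0.000000), k3 = (0.000000, 0.000000), k4 = (0.000000, 0.000000); V <- V + (h/6)(k1 + 2k2 + 2k3 + k4): V^p = -1.5000, V^q = 1.5000


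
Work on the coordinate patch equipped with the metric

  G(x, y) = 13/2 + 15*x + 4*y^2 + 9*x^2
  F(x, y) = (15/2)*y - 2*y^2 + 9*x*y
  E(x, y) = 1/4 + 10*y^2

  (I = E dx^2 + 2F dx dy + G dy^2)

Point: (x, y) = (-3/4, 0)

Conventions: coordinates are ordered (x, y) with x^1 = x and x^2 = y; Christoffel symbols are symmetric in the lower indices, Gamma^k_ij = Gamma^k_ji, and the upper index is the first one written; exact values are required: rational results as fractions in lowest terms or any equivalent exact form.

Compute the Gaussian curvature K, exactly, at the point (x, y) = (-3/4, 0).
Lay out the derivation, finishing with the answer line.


E = 1/4, F = 0, G = 5/16, EG - F^2 = 5/64 at the point
E_x = 0, E_y = 0, F_x = 0, F_y = 3/4, G_x = 3/2, G_y = 0
E_yy = 20, F_xy = 9, G_xx = 18
Apply the Brioschi formula K = (det M1 - det M2)/(EG - F^2)^2 over the derivative matrices of E, F, G.
M1 = [[-E_yy/2 + F_xy - G_xx/2, E_x/2, F_x - E_y/2], [F_y - G_x/2, E, F], [G_y/2, F, G]] = [[-10, 0, 0], [0, 1/4, 0], [0, 0, 5/16]]; det M1 = -25/32
M2 = [[0, E_y/2, G_x/2], [E_y/2, E, F], [G_x/2, F, G]] = [[0, 0, 3/4], [0, 1/4, 0], [3/4, 0, 5/16]]; det M2 = -9/64
det M1 - det M2 = -41/64; K = -41/64 / (5/64)^2 = -2624/25

Answer: K = -2624/25


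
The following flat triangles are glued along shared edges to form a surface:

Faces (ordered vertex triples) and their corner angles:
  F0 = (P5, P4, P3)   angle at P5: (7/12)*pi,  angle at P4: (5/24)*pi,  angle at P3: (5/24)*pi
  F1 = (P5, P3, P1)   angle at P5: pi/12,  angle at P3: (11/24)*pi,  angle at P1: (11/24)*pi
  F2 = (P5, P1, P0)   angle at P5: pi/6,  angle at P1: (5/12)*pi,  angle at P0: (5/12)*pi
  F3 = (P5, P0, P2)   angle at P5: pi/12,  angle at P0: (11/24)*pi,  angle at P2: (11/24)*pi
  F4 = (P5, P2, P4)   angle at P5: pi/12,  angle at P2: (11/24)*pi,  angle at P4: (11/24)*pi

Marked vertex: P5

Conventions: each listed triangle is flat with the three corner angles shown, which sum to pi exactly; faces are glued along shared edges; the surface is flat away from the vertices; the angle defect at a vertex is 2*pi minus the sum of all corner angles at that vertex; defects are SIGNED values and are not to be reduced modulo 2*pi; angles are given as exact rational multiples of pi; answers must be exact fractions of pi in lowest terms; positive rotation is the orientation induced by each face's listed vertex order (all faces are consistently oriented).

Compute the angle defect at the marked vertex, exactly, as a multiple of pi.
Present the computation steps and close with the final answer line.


Sum of corner angles at P5: pi
defect = 2*pi - pi

Answer: defect(P5) = pi


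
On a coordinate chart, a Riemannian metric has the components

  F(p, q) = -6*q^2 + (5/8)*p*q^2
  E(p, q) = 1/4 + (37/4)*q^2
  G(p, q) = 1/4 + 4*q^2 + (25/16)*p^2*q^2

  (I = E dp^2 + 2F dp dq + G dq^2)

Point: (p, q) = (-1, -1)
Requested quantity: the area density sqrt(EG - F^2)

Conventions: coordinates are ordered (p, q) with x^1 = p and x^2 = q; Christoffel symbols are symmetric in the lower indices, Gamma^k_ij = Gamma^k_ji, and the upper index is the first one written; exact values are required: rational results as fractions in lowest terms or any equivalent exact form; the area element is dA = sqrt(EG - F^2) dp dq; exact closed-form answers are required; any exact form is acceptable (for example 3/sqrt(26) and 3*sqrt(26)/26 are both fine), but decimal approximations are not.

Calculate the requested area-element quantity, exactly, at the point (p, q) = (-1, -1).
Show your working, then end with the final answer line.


E = 19/2, F = -53/8, G = 93/16; EG - F^2 = 725/64

Answer: sqrt(EG - F^2) = 5*sqrt(29)/8


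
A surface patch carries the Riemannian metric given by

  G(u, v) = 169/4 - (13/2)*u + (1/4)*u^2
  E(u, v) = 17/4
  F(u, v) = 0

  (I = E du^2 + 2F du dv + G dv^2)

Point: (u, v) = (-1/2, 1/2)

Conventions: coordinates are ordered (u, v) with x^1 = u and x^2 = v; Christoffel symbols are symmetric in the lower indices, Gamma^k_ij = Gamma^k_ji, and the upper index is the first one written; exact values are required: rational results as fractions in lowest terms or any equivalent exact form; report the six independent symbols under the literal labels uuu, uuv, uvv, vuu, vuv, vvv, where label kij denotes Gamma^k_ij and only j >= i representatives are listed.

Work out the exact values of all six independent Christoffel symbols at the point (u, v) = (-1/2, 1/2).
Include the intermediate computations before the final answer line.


E = 17/4, F = 0, G = 729/16 at the point
E_u = 0, E_v = 0, F_u = 0, F_v = 0, G_u = -27/4, G_v = 0
EG - F^2 = 12393/64;  g^inv = (64/12393) * [[729/16, 0], [0, 17/4]]
first-kind symbols [ij,l] = (1/2)(d_i g_jl + d_j g_il - d_l g_ij): [uu,u] = E_u/2 = 0, [uu,v] = F_u - E_v/2 = 0, [uv,u] = E_v/2 = 0, [uv,v] = G_u/2 = -27/8, [vv,u] = F_v - G_u/2 = 27/8, [vv,v] = G_v/2 = 0
Gamma^u_ij = (G*[ij,u] - F*[ij,v])/(EG - F^2), Gamma^v_ij = (E*[ij,v] - F*[ij,u])/(EG - F^2)

Answer: Gamma_uuu = 0, Gamma_uuv = 0, Gamma_uvv = 27/34, Gamma_vuu = 0, Gamma_vuv = -2/27, Gamma_vvv = 0


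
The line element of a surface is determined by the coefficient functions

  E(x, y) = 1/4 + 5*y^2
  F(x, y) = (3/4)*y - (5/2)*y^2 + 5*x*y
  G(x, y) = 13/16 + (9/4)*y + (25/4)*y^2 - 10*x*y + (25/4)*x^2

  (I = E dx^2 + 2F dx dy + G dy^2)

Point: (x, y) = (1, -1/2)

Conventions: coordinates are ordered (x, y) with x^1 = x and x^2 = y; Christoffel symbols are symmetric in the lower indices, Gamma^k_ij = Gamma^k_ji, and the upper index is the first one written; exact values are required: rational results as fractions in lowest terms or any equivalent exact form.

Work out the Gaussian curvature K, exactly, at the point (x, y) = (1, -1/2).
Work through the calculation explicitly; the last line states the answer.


E = 3/2, F = -7/2, G = 25/2, EG - F^2 = 13/2 at the point
E_x = 0, E_y = -5, F_x = -5/2, F_y = 33/4, G_x = 35/2, G_y = -14
E_yy = 10, F_xy = 5, G_xx = 25/2
K follows from Brioschi's formula, (det M1 - det M2)/(EG - F^2)^2.
M1 = [[-E_yy/2 + F_xy - G_xx/2, E_x/2, F_x - E_y/2], [F_y - G_x/2, E, F], [G_y/2, F, G]] = [[-25/4, 0, 0], [-1/2, 3/2, -7/2], [-7, -7/2, 25/2]]; det M1 = -325/8
M2 = [[0, E_y/2, G_x/2], [E_y/2, E, F], [G_x/2, F, G]] = [[0, -5/2, 35/4], [-5/2, 3/2, -7/2], [35/4, -7/2, 25/2]]; det M2 = -1275/32
det M1 - det M2 = -25/32; K = -25/32 / (13/2)^2 = -25/1352

Answer: K = -25/1352


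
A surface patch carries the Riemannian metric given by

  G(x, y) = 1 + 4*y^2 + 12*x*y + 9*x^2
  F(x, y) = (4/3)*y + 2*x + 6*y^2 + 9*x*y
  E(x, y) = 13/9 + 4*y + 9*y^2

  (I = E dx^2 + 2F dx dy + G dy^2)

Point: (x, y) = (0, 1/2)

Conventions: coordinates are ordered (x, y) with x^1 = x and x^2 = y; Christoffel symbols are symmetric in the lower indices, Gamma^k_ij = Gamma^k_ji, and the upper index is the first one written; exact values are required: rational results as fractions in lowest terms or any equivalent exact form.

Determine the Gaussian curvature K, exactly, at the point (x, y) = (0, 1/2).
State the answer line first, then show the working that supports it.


Answer: K = -11664/58081

E = 205/36, F = 13/6, G = 2, EG - F^2 = 241/36 at the point
E_x = 0, E_y = 13, F_x = 13/2, F_y = 22/3, G_x = 6, G_y = 4
E_yy = 18, F_xy = 9, G_xx = 18
Using the Brioschi determinant formula for K from the metric derivatives:
M1 = [[-E_yy/2 + F_xy - G_xx/2, E_x/2, F_x - E_y/2], [F_y - G_x/2, E, F], [G_y/2, F, G]] = [[-9, 0, 0], [13/3, 205/36, 13/6], [2, 13/6, 2]]; det M1 = -241/4
M2 = [[0, E_y/2, G_x/2], [E_y/2, E, F], [G_x/2, F, G]] = [[0, 13/2, 3], [13/2, 205/36, 13/6], [3, 13/6, 2]]; det M2 = -205/4
det M1 - det M2 = -9; K = -9 / (241/36)^2 = -11664/58081


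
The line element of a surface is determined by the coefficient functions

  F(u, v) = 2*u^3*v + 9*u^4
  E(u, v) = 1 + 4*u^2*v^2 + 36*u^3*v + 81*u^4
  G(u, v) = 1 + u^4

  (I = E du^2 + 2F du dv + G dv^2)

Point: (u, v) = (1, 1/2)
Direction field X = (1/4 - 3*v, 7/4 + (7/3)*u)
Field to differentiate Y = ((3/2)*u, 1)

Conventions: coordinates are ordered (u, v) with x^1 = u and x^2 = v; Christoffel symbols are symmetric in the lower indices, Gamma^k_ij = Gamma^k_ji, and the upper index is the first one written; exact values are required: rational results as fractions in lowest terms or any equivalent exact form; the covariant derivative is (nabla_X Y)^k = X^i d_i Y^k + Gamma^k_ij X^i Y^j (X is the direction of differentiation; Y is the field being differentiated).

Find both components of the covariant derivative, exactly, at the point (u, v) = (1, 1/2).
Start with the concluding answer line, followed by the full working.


Answer: (nabla_X Y)^u = -75/17, (nabla_X Y)^v = -69/272

E = 101, F = 10, G = 2 at the point
E_u = 380, E_v = 40, F_u = 39, F_v = 2, G_u = 4, G_v = 0
EG - F^2 = 102;  g^inv = (1/102) * [[2, -10], [-10, 101]]
first-kind symbols [ij,l] = (1/2)(d_i g_jl + d_j g_il - d_l g_ij): [uu,u] = E_u/2 = 190, [uu,v] = F_u - E_v/2 = 19, [uv,u] = E_v/2 = 20, [uv,v] = G_u/2 = 2, [vv,u] = F_v - G_u/2 = 0, [vv,v] = G_v/2 = 0
Gamma^u_ij = (G*[ij,u] - F*[ij,v])/(EG - F^2), Gamma^v_ij = (E*[ij,v] - F*[ij,u])/(EG - F^2)
Gamma_uuu = 95/51, Gamma_uuv = 10/51, Gamma_uvv = 0, Gamma_vuu = 19/102, Gamma_vuv = 1/51, Gamma_vvv = 0
X = (-5/4, 49/12), Y = (3/2, 1) at the point


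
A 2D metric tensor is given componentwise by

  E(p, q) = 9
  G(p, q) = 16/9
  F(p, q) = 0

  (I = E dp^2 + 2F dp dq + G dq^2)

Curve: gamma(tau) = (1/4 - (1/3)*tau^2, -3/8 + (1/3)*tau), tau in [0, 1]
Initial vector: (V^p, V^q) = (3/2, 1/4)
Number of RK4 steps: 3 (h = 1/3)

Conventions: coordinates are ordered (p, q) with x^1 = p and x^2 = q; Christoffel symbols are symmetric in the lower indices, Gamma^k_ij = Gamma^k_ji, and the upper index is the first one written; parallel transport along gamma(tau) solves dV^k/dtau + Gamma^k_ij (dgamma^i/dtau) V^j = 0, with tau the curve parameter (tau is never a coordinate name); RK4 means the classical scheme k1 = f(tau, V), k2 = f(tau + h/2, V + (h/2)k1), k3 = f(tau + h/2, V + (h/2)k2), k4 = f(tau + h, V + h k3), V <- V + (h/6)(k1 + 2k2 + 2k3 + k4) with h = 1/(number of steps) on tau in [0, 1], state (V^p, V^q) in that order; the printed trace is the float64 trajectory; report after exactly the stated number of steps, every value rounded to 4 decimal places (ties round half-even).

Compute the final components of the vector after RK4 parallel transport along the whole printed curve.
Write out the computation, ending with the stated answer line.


gamma'(tau) = (-(2/3)*tau, 1/3); f(tau, V)^k = -Gamma^k_ij(gamma(tau)) gamma'^i(tau) V^j; h = 1/3; intermediate values shown to 6 dp
curve data and Christoffel symbols at the stage parameters:
  tau = 0.000000: gamma = (0.250000, -0.375000), gamma' = (0.000000, 0.333333); Gamma_ppp = 0.000000, Gamma_ppq = 0.000000, Gamma_pqq = 0.000000, Gamma_qpp = 0.000000, Gamma_qpq = 0.000000, Gamma_qqq = 0.000000
  tau = 0.166667: gamma = (0.240741, -0.319444), gamma' = (-0.111111, 0.333333); Gamma_ppp = 0.000000, Gamma_ppq = 0.000000, Gamma_pqq = 0.000000, Gamma_qpp = 0.000000, Gamma_qpq = 0.000000, Gamma_qqq = 0.000000
  tau = 0.333333: gamma = (0.212963, -0.263889), gamma' = (-0.222222, 0.333333); Gamma_ppp = 0.000000, Gamma_ppq = 0.000000, Gamma_pqq = 0.000000, Gamma_qpp = 0.000000, Gamma_qpq = 0.000000, Gamma_qqq = 0.000000
  tau = 0.500000: gamma = (0.166667, -0.208333), gamma' = (-0.333333, 0.333333); Gamma_ppp = 0.000000, Gamma_ppq = 0.000000, Gamma_pqq = 0.000000, Gamma_qpp = 0.000000, Gamma_qpq = 0.000000, Gamma_qqq = 0.000000
  tau = 0.666667: gamma = (0.101852, -0.152778), gamma' = (-0.444444, 0.333333); Gamma_ppp = 0.000000, Gamma_ppq = 0.000000, Gamma_pqq = 0.000000, Gamma_qpp = 0.000000, Gamma_qpq = 0.000000, Gamma_qqq = 0.000000
  tau = 0.833333: gamma = (0.018519, -0.097222), gamma' = (-0.555556, 0.333333); Gamma_ppp = 0.000000, Gamma_ppq = 0.000000, Gamma_pqq = 0.000000, Gamma_qpp = 0.000000, Gamma_qpq = 0.000000, Gamma_qqq = 0.000000
  tau = 1.000000: gamma = (-0.083333, -0.041667), gamma' = (-0.666667, 0.333333); Gamma_ppp = 0.000000, Gamma_ppq = 0.000000, Gamma_pqq = 0.000000, Gamma_qpp = 0.000000, Gamma_qpq = 0.000000, Gamma_qqq = 0.000000
step 0: V^p = 1.5000, V^q = 0.2500
step 1: k1 = (0.000000, 0.000000), k2 = (0.000000, 0.000000), k3 = (0.000000, 0.000000), k4 = (0.000000, 0.000000); V <- V + (h/6)(k1 + 2k2 + 2k3 + k4): V^p = 1.5000, V^q = 0.2500
step 2: k1 = (0.000000, 0.000000), k2 = (0.000000, 0.000000), k3 = (0.000000, 0.000000), k4 = (0.000000, 0.000000); V <- V + (h/6)(k1 + 2k2 + 2k3 + k4): V^p = 1.5000, V^q = 0.2500
step 3: k1 = (0.000000, 0.000000), k2 = (0.000000, 0.000000), k3 = (0.000000, 0.000000), k4 = (0.000000, 0.000000); V <- V + (h/6)(k1 + 2k2 + 2k3 + k4): V^p = 1.5000, V^q = 0.2500

Answer: V^p = 1.5000, V^q = 0.2500


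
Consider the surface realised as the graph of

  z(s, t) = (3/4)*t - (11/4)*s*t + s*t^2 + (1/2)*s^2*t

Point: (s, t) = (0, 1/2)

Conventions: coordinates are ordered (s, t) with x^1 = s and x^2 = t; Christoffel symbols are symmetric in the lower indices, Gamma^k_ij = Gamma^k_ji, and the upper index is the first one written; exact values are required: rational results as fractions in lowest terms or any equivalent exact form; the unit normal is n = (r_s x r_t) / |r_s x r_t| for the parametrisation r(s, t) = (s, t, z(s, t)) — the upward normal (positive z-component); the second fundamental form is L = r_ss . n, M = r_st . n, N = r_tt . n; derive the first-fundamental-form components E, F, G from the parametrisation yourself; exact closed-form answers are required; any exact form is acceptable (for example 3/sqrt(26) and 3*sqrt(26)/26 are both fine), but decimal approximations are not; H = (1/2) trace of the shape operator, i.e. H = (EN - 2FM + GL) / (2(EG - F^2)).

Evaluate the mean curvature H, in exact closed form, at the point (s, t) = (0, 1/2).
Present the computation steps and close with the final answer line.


z_s = -9/8, z_t = 3/4, z_ss = 1/2, z_st = -7/4, z_tt = 0
E = 145/64, F = -27/32, G = 25/16; answer radicand W^2 = 181/64
unnormalised second-form numerators: l = 1/2, m = -7/4, n = 0; L = l/sqrt(181/64), and similarly M = m/sqrt(W^2), N = n/sqrt(W^2)
H = (E*n - 2*F*m + G*l) / (2*(EG - F^2)*sqrt(W^2)); E*n - 2*F*m + G*l = -139/64, EG - F^2 = 181/64, so H = (-139/362)/sqrt(181/64)

Answer: H = -556*sqrt(181)/32761


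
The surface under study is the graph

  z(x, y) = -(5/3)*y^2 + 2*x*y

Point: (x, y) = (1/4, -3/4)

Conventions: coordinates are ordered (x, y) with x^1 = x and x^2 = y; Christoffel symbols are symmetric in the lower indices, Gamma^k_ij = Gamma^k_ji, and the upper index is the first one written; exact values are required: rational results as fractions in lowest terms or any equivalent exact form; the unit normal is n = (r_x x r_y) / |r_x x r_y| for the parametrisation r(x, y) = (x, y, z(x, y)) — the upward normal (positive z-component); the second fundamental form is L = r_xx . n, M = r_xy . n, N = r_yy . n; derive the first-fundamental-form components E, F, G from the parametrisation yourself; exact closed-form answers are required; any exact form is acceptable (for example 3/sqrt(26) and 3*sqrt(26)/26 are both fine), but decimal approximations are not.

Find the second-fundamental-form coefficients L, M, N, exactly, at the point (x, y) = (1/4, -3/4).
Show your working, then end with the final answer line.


z_x = -3/2, z_y = 3, z_xx = 0, z_xy = 2, z_yy = -10/3
E = 13/4, F = -9/2, G = 10; answer radicand W^2 = 49/4
unnormalised second-form numerators: l = 0, m = 2, n = -10/3; L = l/sqrt(49/4), and similarly M = m/sqrt(W^2), N = n/sqrt(W^2)

Answer: L = 0, M = 4/7, N = -20/21


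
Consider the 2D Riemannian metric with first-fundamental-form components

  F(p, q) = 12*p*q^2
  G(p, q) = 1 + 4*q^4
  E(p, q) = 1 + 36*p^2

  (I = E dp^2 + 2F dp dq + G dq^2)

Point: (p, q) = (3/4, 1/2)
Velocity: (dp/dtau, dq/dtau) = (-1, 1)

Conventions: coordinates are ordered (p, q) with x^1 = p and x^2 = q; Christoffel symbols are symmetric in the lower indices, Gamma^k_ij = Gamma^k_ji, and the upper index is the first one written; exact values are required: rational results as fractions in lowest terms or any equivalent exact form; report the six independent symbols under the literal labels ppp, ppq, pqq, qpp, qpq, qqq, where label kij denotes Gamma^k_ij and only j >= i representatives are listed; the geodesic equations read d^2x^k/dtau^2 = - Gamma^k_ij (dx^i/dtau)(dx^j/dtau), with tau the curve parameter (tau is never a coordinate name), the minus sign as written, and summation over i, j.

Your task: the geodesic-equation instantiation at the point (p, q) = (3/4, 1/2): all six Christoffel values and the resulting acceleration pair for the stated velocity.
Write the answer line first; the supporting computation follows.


Answer: Gamma_ppp = 54/43, Gamma_ppq = 0, Gamma_pqq = 18/43, Gamma_qpp = 6/43, Gamma_qpq = 0, Gamma_qqq = 2/43; accelerations (d^2p/dtau^2, d^2q/dtau^2) = (-72/43, -8/43)

E = 85/4, F = 9/4, G = 5/4 at the point
E_p = 54, E_q = 0, F_p = 3, F_q = 9, G_p = 0, G_q = 2
EG - F^2 = 43/2;  g^inv = (2/43) * [[5/4, -9/4], [-9/4, 85/4]]
first-kind symbols [ij,l] = (1/2)(d_i g_jl + d_j g_il - d_l g_ij): [pp,p] = E_p/2 = 27, [pp,q] = F_p - E_q/2 = 3, [pq,p] = E_q/2 = 0, [pq,q] = G_p/2 = 0, [qq,p] = F_q - G_p/2 = 9, [qq,q] = G_q/2 = 1
Gamma^p_ij = (G*[ij,p] - F*[ij,q])/(EG - F^2), Gamma^q_ij = (E*[ij,q] - F*[ij,p])/(EG - F^2)
Gamma_ppp = 54/43, Gamma_ppq = 0, Gamma_pqq = 18/43, Gamma_qpp = 6/43, Gamma_qpq = 0, Gamma_qqq = 2/43
d^2p/dtau^2 = -(Gamma_ppp*(-1)^2 + 2*Gamma_ppq*(-1)*(1) + Gamma_pqq*(1)^2) = -72/43
d^2q/dtau^2 = -(Gamma_qpp*(-1)^2 + 2*Gamma_qpq*(-1)*(1) + Gamma_qqq*(1)^2) = -8/43


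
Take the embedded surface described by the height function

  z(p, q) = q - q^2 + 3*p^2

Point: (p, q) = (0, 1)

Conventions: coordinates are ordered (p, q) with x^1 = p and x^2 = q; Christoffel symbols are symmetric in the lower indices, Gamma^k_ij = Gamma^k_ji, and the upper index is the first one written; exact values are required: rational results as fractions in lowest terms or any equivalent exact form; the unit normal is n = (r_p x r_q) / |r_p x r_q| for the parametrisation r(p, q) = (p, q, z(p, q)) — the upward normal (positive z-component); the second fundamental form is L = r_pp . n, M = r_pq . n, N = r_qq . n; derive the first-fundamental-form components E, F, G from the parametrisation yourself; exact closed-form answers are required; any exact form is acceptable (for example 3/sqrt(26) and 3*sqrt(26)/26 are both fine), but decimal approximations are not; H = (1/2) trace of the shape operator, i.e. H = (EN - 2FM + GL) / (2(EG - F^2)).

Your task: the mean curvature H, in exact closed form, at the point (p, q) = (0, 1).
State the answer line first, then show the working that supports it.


Answer: H = 5*sqrt(2)/4

z_p = 0, z_q = -1, z_pp = 6, z_pq = 0, z_qq = -2
E = 1, F = 0, G = 2; answer radicand W^2 = 2
unnormalised second-form numerators: l = 6, m = 0, n = -2; L = l/sqrt(2), and similarly M = m/sqrt(W^2), N = n/sqrt(W^2)
H = (E*n - 2*F*m + G*l) / (2*(EG - F^2)*sqrt(W^2)); E*n - 2*F*m + G*l = 10, EG - F^2 = 2, so H = (5/2)/sqrt(2)


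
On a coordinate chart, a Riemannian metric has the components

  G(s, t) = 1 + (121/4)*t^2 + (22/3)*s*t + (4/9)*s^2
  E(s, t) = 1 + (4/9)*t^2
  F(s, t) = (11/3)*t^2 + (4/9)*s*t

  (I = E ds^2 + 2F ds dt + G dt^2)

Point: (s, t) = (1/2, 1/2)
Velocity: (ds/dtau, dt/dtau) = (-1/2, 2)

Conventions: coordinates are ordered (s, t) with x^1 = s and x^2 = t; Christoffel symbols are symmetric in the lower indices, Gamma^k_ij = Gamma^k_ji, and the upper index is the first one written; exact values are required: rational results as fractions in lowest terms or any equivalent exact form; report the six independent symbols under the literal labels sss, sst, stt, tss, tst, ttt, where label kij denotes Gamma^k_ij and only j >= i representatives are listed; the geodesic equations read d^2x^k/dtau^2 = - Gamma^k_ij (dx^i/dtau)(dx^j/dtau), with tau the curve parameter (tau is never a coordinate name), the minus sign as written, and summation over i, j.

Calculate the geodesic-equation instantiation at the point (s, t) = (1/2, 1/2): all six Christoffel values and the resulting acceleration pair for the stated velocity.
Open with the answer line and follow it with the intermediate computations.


Answer: Gamma_sss = 0, Gamma_sst = 32/1529, Gamma_stt = 24/139, Gamma_tss = 0, Gamma_tst = 296/1529, Gamma_ttt = 222/139; accelerations (d^2s/dtau^2, d^2t/dtau^2) = (-992/1529, -9176/1529)

E = 10/9, F = 37/36, G = 1513/144 at the point
E_s = 0, E_t = 4/9, F_s = 2/9, F_t = 35/9, G_s = 37/9, G_t = 407/12
EG - F^2 = 1529/144;  g^inv = (144/1529) * [[1513/144, -37/36], [-37/36, 10/9]]
first-kind symbols [ij,l] = (1/2)(d_i g_jl + d_j g_il - d_l g_ij): [ss,s] = E_s/2 = 0, [ss,t] = F_s - E_t/2 = 0, [st,s] = E_t/2 = 2/9, [st,t] = G_s/2 = 37/18, [tt,s] = F_t - G_s/2 = 11/6, [tt,t] = G_t/2 = 407/24
Gamma^s_ij = (G*[ij,s] - F*[ij,t])/(EG - F^2), Gamma^t_ij = (E*[ij,t] - F*[ij,s])/(EG - F^2)
Gamma_sss = 0, Gamma_sst = 32/1529, Gamma_stt = 24/139, Gamma_tss = 0, Gamma_tst = 296/1529, Gamma_ttt = 222/139
d^2s/dtau^2 = -(Gamma_sss*(-1/2)^2 + 2*Gamma_sst*(-1/2)*(2) + Gamma_stt*(2)^2) = -992/1529
d^2t/dtau^2 = -(Gamma_tss*(-1/2)^2 + 2*Gamma_tst*(-1/2)*(2) + Gamma_ttt*(2)^2) = -9176/1529


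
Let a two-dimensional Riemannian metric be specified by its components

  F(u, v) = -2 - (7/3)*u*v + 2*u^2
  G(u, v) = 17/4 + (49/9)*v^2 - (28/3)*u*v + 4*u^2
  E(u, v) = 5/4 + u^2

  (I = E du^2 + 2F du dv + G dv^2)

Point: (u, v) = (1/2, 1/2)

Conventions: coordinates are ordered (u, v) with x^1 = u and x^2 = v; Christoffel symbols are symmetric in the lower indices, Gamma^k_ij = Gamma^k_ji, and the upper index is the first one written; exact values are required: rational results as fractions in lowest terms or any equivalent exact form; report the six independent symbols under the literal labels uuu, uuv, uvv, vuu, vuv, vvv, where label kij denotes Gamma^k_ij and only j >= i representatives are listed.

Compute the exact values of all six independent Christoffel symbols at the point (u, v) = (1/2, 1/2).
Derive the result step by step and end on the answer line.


E = 3/2, F = -25/12, G = 77/18 at the point
E_u = 1, E_v = 0, F_u = 5/6, F_v = -7/6, G_u = -2/3, G_v = 7/9
EG - F^2 = 299/144;  g^inv = (144/299) * [[77/18, 25/12], [25/12, 3/2]]
first-kind symbols [ij,l] = (1/2)(d_i g_jl + d_j g_il - d_l g_ij): [uu,u] = E_u/2 = 1/2, [uu,v] = F_u - E_v/2 = 5/6, [uv,u] = E_v/2 = 0, [uv,v] = G_u/2 = -1/3, [vv,u] = F_v - G_u/2 = -5/6, [vv,v] = G_v/2 = 7/18
Gamma^u_ij = (G*[ij,u] - F*[ij,v])/(EG - F^2), Gamma^v_ij = (E*[ij,v] - F*[ij,u])/(EG - F^2)

Answer: Gamma_uuu = 558/299, Gamma_uuv = -100/299, Gamma_uvv = -1190/897, Gamma_vuu = 330/299, Gamma_vuv = -72/299, Gamma_vvv = -166/299


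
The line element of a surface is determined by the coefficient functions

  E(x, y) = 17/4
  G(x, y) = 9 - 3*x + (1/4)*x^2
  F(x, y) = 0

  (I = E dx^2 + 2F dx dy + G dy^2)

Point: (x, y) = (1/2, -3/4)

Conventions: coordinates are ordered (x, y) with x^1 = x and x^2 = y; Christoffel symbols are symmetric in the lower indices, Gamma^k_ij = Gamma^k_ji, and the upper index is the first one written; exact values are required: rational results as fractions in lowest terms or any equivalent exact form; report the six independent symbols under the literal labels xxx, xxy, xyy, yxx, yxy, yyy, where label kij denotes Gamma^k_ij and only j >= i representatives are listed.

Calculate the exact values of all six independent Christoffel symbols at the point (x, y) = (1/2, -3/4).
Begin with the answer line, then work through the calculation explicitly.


Answer: Gamma_xxx = 0, Gamma_xxy = 0, Gamma_xyy = 11/34, Gamma_yxx = 0, Gamma_yxy = -2/11, Gamma_yyy = 0

E = 17/4, F = 0, G = 121/16 at the point
E_x = 0, E_y = 0, F_x = 0, F_y = 0, G_x = -11/4, G_y = 0
EG - F^2 = 2057/64;  g^inv = (64/2057) * [[121/16, 0], [0, 17/4]]
first-kind symbols [ij,l] = (1/2)(d_i g_jl + d_j g_il - d_l g_ij): [xx,x] = E_x/2 = 0, [xx,y] = F_x - E_y/2 = 0, [xy,x] = E_y/2 = 0, [xy,y] = G_x/2 = -11/8, [yy,x] = F_y - G_x/2 = 11/8, [yy,y] = G_y/2 = 0
Gamma^x_ij = (G*[ij,x] - F*[ij,y])/(EG - F^2), Gamma^y_ij = (E*[ij,y] - F*[ij,x])/(EG - F^2)


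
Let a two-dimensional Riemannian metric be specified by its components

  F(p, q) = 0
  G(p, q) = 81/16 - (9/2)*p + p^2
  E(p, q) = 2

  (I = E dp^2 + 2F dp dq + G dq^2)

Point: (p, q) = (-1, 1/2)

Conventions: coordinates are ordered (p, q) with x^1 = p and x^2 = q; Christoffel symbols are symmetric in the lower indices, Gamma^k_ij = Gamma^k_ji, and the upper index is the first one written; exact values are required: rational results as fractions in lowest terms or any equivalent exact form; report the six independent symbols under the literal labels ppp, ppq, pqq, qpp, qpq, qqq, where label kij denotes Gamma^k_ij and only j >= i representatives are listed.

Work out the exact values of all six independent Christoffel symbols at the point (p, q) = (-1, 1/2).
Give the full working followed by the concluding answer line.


E = 2, F = 0, G = 169/16 at the point
E_p = 0, E_q = 0, F_p = 0, F_q = 0, G_p = -13/2, G_q = 0
EG - F^2 = 169/8;  g^inv = (8/169) * [[169/16, 0], [0, 2]]
first-kind symbols [ij,l] = (1/2)(d_i g_jl + d_j g_il - d_l g_ij): [pp,p] = E_p/2 = 0, [pp,q] = F_p - E_q/2 = 0, [pq,p] = E_q/2 = 0, [pq,q] = G_p/2 = -13/4, [qq,p] = F_q - G_p/2 = 13/4, [qq,q] = G_q/2 = 0
Gamma^p_ij = (G*[ij,p] - F*[ij,q])/(EG - F^2), Gamma^q_ij = (E*[ij,q] - F*[ij,p])/(EG - F^2)

Answer: Gamma_ppp = 0, Gamma_ppq = 0, Gamma_pqq = 13/8, Gamma_qpp = 0, Gamma_qpq = -4/13, Gamma_qqq = 0
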